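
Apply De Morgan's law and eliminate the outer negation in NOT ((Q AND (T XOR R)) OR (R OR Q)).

NOT (Q AND (T XOR R)) AND NOT (R OR Q)
De Morgan's: NOT(OR of terms) = AND of negations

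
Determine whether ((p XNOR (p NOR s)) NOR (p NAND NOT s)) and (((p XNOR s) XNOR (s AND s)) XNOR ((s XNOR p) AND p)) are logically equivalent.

No. Counterexample: with s=0, p=0, Expression 1 = 0 but Expression 2 = 1.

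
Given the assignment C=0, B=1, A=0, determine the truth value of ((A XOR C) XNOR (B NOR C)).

Substituting: ((0 XOR 0) XNOR (1 NOR 0))
= 1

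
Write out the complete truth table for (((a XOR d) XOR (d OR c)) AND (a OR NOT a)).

d | a | c | Output
------------------
0 | 0 | 0 | 0
0 | 0 | 1 | 1
0 | 1 | 0 | 1
0 | 1 | 1 | 0
1 | 0 | 0 | 0
1 | 0 | 1 | 0
1 | 1 | 0 | 1
1 | 1 | 1 | 1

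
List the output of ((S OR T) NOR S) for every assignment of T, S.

T | S | Output
--------------
0 | 0 | 1
0 | 1 | 0
1 | 0 | 0
1 | 1 | 0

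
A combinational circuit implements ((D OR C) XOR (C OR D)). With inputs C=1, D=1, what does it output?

Substituting: ((1 OR 1) XOR (1 OR 1))
= 0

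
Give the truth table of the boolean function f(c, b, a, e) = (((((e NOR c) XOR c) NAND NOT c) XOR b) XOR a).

c | b | a | e | Output
----------------------
0 | 0 | 0 | 0 | 0
0 | 0 | 0 | 1 | 1
0 | 0 | 1 | 0 | 1
0 | 0 | 1 | 1 | 0
0 | 1 | 0 | 0 | 1
0 | 1 | 0 | 1 | 0
0 | 1 | 1 | 0 | 0
0 | 1 | 1 | 1 | 1
1 | 0 | 0 | 0 | 1
1 | 0 | 0 | 1 | 1
1 | 0 | 1 | 0 | 0
1 | 0 | 1 | 1 | 0
1 | 1 | 0 | 0 | 0
1 | 1 | 0 | 1 | 0
1 | 1 | 1 | 0 | 1
1 | 1 | 1 | 1 | 1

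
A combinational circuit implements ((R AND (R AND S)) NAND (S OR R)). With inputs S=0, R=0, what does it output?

Substituting: ((0 AND (0 AND 0)) NAND (0 OR 0))
= 1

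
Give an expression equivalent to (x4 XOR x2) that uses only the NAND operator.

((x4 NAND (x4 NAND x2)) NAND (x2 NAND (x4 NAND x2)))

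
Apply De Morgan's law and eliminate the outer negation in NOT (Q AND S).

NOT Q OR NOT S
De Morgan's: NOT(AND of terms) = OR of negations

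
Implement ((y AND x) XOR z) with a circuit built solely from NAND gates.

((((y NAND x) NAND (y NAND x)) NAND (((y NAND x) NAND (y NAND x)) NAND z)) NAND (z NAND (((y NAND x) NAND (y NAND x)) NAND z)))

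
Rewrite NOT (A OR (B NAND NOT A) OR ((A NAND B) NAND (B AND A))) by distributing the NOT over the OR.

NOT A AND NOT (B NAND NOT A) AND NOT ((A NAND B) NAND (B AND A))
De Morgan's: NOT(OR of terms) = AND of negations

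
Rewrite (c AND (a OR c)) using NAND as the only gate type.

((c NAND ((a NAND a) NAND (c NAND c))) NAND (c NAND ((a NAND a) NAND (c NAND c))))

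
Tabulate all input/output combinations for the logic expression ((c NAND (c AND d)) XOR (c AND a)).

c | d | a | Output
------------------
0 | 0 | 0 | 1
0 | 0 | 1 | 1
0 | 1 | 0 | 1
0 | 1 | 1 | 1
1 | 0 | 0 | 1
1 | 0 | 1 | 0
1 | 1 | 0 | 0
1 | 1 | 1 | 1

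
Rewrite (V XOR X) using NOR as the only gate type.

((((V NOR X) NOR (V NOR X)) NOR ((V NOR X) NOR (V NOR X))) NOR ((((V NOR V) NOR (X NOR X)) NOR ((V NOR V) NOR (X NOR X))) NOR (((V NOR V) NOR (X NOR X)) NOR ((V NOR V) NOR (X NOR X)))))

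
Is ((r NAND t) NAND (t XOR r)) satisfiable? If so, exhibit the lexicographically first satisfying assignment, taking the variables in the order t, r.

t=0, r=0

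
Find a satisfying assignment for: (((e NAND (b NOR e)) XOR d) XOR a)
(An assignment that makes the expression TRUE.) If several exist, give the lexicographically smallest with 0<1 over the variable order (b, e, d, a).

b=0, e=0, d=0, a=0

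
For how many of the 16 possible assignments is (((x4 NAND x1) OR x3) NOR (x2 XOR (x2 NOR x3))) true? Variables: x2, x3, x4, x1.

No assignment satisfies the expression.
Count: 0 out of 16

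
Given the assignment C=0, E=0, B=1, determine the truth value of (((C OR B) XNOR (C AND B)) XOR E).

Substituting: (((0 OR 1) XNOR (0 AND 1)) XOR 0)
= 0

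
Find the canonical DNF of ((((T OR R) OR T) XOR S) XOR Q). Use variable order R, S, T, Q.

(NOT R AND NOT S AND NOT T AND Q) OR (NOT R AND NOT S AND T AND NOT Q) OR (NOT R AND S AND NOT T AND NOT Q) OR (NOT R AND S AND T AND Q) OR (R AND NOT S AND NOT T AND NOT Q) OR (R AND NOT S AND T AND NOT Q) OR (R AND S AND NOT T AND Q) OR (R AND S AND T AND Q)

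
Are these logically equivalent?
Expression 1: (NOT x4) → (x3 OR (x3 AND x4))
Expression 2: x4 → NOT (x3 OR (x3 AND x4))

No, Inverse is not equivalent to original (counterexample: x4=0, x5=0, x3=0)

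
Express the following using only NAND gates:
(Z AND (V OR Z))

((Z NAND ((V NAND V) NAND (Z NAND Z))) NAND (Z NAND ((V NAND V) NAND (Z NAND Z))))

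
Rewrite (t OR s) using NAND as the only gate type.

((t NAND t) NAND (s NAND s))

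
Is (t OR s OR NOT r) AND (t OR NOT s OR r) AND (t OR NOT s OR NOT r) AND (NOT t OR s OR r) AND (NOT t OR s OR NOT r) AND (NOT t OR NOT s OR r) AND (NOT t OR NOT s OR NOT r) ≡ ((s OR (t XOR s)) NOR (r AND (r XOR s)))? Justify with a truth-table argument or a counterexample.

Yes, they are equivalent — the two output columns agree on all 8 assignments:
t | s | r | Expression 1 | Expression 2
---------------------------------------
0 | 0 | 0 | 1 | 1
0 | 0 | 1 | 0 | 0
0 | 1 | 0 | 0 | 0
0 | 1 | 1 | 0 | 0
1 | 0 | 0 | 0 | 0
1 | 0 | 1 | 0 | 0
1 | 1 | 0 | 0 | 0
1 | 1 | 1 | 0 | 0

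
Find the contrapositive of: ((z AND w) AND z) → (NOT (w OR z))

Contrapositive: (w OR z) → NOT ((z AND w) AND z)
Note: A statement and its contrapositive are logically equivalent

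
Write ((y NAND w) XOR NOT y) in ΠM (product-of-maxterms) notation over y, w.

ΠM(0, 1, 3) = (y OR w) AND (y OR NOT w) AND (NOT y OR NOT w)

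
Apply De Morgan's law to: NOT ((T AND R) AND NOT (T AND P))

NOT (T AND R) OR (T AND P)
De Morgan's: NOT(AND of terms) = OR of negations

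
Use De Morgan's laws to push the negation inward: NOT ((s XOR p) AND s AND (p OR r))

NOT (s XOR p) OR NOT s OR NOT (p OR r)
De Morgan's: NOT(AND of terms) = OR of negations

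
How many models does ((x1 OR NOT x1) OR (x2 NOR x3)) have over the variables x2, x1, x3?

Satisfying assignments: (0,0,0), (0,0,1), (0,1,0), (0,1,1), (1,0,0), (1,0,1), (1,1,0), (1,1,1)
Count: 8 out of 8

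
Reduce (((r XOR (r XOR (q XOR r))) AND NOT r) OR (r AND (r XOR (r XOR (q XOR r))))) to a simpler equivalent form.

By distribution ((E AND v) OR (E AND NOT v) = E) then XOR self-cancellation ((E XOR v) XOR v = E):
= (q XOR r)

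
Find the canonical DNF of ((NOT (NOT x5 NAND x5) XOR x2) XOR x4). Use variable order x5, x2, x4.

(NOT x5 AND NOT x2 AND x4) OR (NOT x5 AND x2 AND NOT x4) OR (x5 AND NOT x2 AND x4) OR (x5 AND x2 AND NOT x4)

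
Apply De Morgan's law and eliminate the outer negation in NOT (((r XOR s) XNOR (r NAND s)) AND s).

NOT ((r XOR s) XNOR (r NAND s)) OR NOT s
De Morgan's: NOT(AND of terms) = OR of negations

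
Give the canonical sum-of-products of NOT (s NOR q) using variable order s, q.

Σm(1, 2, 3) = (NOT s AND q) OR (s AND NOT q) OR (s AND q)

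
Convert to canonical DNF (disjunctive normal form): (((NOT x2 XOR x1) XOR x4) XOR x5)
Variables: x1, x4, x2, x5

(NOT x1 AND NOT x4 AND NOT x2 AND NOT x5) OR (NOT x1 AND NOT x4 AND x2 AND x5) OR (NOT x1 AND x4 AND NOT x2 AND x5) OR (NOT x1 AND x4 AND x2 AND NOT x5) OR (x1 AND NOT x4 AND NOT x2 AND x5) OR (x1 AND NOT x4 AND x2 AND NOT x5) OR (x1 AND x4 AND NOT x2 AND NOT x5) OR (x1 AND x4 AND x2 AND x5)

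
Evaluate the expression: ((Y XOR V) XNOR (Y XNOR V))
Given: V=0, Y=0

Substituting: ((0 XOR 0) XNOR (0 XNOR 0))
= 0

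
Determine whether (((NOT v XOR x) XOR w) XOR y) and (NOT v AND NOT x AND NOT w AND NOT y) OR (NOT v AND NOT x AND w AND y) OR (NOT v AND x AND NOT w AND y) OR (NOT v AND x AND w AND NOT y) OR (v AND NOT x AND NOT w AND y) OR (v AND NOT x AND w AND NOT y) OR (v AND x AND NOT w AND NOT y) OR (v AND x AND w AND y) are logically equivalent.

Yes, they are equivalent — the two output columns agree on all 16 assignments:
v | x | w | y | Expression 1 | Expression 2
-------------------------------------------
0 | 0 | 0 | 0 | 1 | 1
0 | 0 | 0 | 1 | 0 | 0
0 | 0 | 1 | 0 | 0 | 0
0 | 0 | 1 | 1 | 1 | 1
0 | 1 | 0 | 0 | 0 | 0
0 | 1 | 0 | 1 | 1 | 1
0 | 1 | 1 | 0 | 1 | 1
0 | 1 | 1 | 1 | 0 | 0
1 | 0 | 0 | 0 | 0 | 0
1 | 0 | 0 | 1 | 1 | 1
1 | 0 | 1 | 0 | 1 | 1
1 | 0 | 1 | 1 | 0 | 0
1 | 1 | 0 | 0 | 1 | 1
1 | 1 | 0 | 1 | 0 | 0
1 | 1 | 1 | 0 | 0 | 0
1 | 1 | 1 | 1 | 1 | 1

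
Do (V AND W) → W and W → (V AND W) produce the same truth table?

No, Converse is not equivalent to original (counterexample: V=0, W=1)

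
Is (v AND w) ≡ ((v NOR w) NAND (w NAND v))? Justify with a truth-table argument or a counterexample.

No. Counterexample: with v=0, w=1, Expression 1 = 0 but Expression 2 = 1.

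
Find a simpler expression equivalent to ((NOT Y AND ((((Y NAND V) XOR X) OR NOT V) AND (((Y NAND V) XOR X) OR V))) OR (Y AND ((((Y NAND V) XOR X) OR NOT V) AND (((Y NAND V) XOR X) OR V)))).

By distribution ((E AND v) OR (E AND NOT v) = E) then distribution ((E OR v) AND (E OR NOT v) = E):
= ((Y NAND V) XOR X)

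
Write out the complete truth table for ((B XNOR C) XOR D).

D | C | B | Output
------------------
0 | 0 | 0 | 1
0 | 0 | 1 | 0
0 | 1 | 0 | 0
0 | 1 | 1 | 1
1 | 0 | 0 | 0
1 | 0 | 1 | 1
1 | 1 | 0 | 1
1 | 1 | 1 | 0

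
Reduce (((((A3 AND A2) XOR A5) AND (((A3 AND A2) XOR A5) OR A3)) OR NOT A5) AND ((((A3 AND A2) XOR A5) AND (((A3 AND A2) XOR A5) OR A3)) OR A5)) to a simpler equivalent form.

By distribution ((E OR v) AND (E OR NOT v) = E) then absorption (E AND (E OR v) = E):
= ((A3 AND A2) XOR A5)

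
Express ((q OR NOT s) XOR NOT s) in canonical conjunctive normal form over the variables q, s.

(q OR s) AND (q OR NOT s) AND (NOT q OR s)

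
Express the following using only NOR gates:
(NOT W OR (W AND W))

(((W NOR W) NOR ((W NOR W) NOR (W NOR W))) NOR ((W NOR W) NOR ((W NOR W) NOR (W NOR W))))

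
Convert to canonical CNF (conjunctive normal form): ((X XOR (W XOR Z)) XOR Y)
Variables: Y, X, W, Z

(Y OR X OR W OR Z) AND (Y OR X OR NOT W OR NOT Z) AND (Y OR NOT X OR W OR NOT Z) AND (Y OR NOT X OR NOT W OR Z) AND (NOT Y OR X OR W OR NOT Z) AND (NOT Y OR X OR NOT W OR Z) AND (NOT Y OR NOT X OR W OR Z) AND (NOT Y OR NOT X OR NOT W OR NOT Z)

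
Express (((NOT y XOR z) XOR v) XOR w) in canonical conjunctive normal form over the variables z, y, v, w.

(z OR y OR v OR NOT w) AND (z OR y OR NOT v OR w) AND (z OR NOT y OR v OR w) AND (z OR NOT y OR NOT v OR NOT w) AND (NOT z OR y OR v OR w) AND (NOT z OR y OR NOT v OR NOT w) AND (NOT z OR NOT y OR v OR NOT w) AND (NOT z OR NOT y OR NOT v OR w)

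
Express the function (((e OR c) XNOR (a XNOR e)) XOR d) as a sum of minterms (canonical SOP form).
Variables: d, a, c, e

Σm(2, 4, 5, 7, 8, 9, 11, 14) = (NOT d AND NOT a AND c AND NOT e) OR (NOT d AND a AND NOT c AND NOT e) OR (NOT d AND a AND NOT c AND e) OR (NOT d AND a AND c AND e) OR (d AND NOT a AND NOT c AND NOT e) OR (d AND NOT a AND NOT c AND e) OR (d AND NOT a AND c AND e) OR (d AND a AND c AND NOT e)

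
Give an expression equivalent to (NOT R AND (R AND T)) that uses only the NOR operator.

(((R NOR R) NOR (R NOR R)) NOR (((R NOR R) NOR (T NOR T)) NOR ((R NOR R) NOR (T NOR T))))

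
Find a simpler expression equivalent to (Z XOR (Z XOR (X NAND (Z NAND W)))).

By XOR self-cancellation ((E XOR v) XOR v = E):
= (X NAND (Z NAND W))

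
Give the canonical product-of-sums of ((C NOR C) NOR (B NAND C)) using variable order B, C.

ΠM(0, 1, 2) = (B OR C) AND (B OR NOT C) AND (NOT B OR C)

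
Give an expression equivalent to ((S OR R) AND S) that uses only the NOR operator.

((((S NOR R) NOR (S NOR R)) NOR ((S NOR R) NOR (S NOR R))) NOR (S NOR S))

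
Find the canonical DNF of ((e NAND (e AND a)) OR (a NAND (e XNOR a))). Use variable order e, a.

(NOT e AND NOT a) OR (NOT e AND a) OR (e AND NOT a)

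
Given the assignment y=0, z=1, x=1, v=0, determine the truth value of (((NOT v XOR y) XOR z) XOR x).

Substituting: (((NOT 0 XOR 0) XOR 1) XOR 1)
= 1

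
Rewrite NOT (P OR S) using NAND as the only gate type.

(((P NAND P) NAND (S NAND S)) NAND ((P NAND P) NAND (S NAND S)))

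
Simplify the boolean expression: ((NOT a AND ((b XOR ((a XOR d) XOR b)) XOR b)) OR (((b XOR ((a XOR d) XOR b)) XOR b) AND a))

By distribution ((E AND v) OR (E AND NOT v) = E) then XOR self-cancellation ((E XOR v) XOR v = E):
= ((a XOR d) XOR b)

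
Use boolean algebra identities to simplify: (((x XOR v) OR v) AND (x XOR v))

By absorption (E AND (E OR v) = E):
= (x XOR v)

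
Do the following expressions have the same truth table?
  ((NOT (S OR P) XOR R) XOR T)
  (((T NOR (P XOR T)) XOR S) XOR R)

No. Counterexample: with P=1, S=0, R=0, T=1, Expression 1 = 1 but Expression 2 = 0.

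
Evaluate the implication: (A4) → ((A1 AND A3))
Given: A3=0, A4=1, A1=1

Antecedent (A4) = 1; consequent ((A1 AND A3)) = 0.
1 → 0 = 0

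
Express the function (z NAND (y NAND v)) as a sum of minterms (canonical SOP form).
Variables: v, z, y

Σm(0, 1, 4, 5, 7) = (NOT v AND NOT z AND NOT y) OR (NOT v AND NOT z AND y) OR (v AND NOT z AND NOT y) OR (v AND NOT z AND y) OR (v AND z AND y)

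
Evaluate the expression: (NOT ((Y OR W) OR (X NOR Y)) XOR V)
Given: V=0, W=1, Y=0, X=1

Substituting: (NOT ((0 OR 1) OR (1 NOR 0)) XOR 0)
= 0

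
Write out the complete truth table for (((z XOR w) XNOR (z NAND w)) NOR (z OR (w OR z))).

w | z | Output
--------------
0 | 0 | 1
0 | 1 | 0
1 | 0 | 0
1 | 1 | 0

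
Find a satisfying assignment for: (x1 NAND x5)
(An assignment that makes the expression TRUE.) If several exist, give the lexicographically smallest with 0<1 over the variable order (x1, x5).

x1=0, x5=0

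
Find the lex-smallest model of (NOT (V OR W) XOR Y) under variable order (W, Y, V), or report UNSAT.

W=0, Y=0, V=0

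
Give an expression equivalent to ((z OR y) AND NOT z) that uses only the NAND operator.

((((z NAND z) NAND (y NAND y)) NAND (z NAND z)) NAND (((z NAND z) NAND (y NAND y)) NAND (z NAND z)))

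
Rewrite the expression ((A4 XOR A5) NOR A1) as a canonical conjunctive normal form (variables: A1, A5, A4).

(A1 OR A5 OR NOT A4) AND (A1 OR NOT A5 OR A4) AND (NOT A1 OR A5 OR A4) AND (NOT A1 OR A5 OR NOT A4) AND (NOT A1 OR NOT A5 OR A4) AND (NOT A1 OR NOT A5 OR NOT A4)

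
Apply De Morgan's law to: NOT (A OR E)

NOT A AND NOT E
De Morgan's: NOT(OR of terms) = AND of negations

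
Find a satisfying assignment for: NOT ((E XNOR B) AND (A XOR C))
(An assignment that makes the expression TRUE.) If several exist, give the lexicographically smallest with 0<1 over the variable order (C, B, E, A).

C=0, B=0, E=0, A=0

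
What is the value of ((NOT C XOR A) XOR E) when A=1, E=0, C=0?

Substituting: ((NOT 0 XOR 1) XOR 0)
= 0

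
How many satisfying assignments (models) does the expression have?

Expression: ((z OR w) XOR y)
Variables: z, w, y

Satisfying assignments: (0,0,1), (0,1,0), (1,0,0), (1,1,0)
Count: 4 out of 8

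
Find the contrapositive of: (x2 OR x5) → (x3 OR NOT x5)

Contrapositive: NOT (x3 OR NOT x5) → NOT (x2 OR x5)
Note: A statement and its contrapositive are logically equivalent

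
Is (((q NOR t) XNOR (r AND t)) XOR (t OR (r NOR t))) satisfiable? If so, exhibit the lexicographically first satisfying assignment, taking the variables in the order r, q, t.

r=0, q=0, t=0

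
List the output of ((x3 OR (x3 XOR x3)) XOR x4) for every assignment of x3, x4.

x3 | x4 | Output
----------------
0 | 0 | 0
0 | 1 | 1
1 | 0 | 1
1 | 1 | 0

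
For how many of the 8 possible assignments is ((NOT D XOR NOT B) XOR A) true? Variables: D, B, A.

Satisfying assignments: (0,0,1), (0,1,0), (1,0,0), (1,1,1)
Count: 4 out of 8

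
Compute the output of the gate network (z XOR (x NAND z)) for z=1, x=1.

Substituting: (1 XOR (1 NAND 1))
= 1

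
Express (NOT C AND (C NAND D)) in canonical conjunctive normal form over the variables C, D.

(NOT C OR D) AND (NOT C OR NOT D)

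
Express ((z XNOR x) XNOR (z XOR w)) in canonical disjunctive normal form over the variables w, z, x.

(NOT w AND NOT z AND x) OR (NOT w AND z AND x) OR (w AND NOT z AND NOT x) OR (w AND z AND NOT x)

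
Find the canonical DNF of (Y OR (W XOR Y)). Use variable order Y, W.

(NOT Y AND W) OR (Y AND NOT W) OR (Y AND W)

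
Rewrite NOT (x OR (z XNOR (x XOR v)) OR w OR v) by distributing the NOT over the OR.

NOT x AND NOT (z XNOR (x XOR v)) AND NOT w AND NOT v
De Morgan's: NOT(OR of terms) = AND of negations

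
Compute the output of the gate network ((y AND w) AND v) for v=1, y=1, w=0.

Substituting: ((1 AND 0) AND 1)
= 0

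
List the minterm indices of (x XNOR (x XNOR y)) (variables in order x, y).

Σm(1, 3) = (NOT x AND y) OR (x AND y)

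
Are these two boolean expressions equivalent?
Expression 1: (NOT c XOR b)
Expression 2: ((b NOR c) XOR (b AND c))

Yes, they are equivalent — the two output columns agree on all 4 assignments:
b | c | Expression 1 | Expression 2
-----------------------------------
0 | 0 | 1 | 1
0 | 1 | 0 | 0
1 | 0 | 0 | 0
1 | 1 | 1 | 1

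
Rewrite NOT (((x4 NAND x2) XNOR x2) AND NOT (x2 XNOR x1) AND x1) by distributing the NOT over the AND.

NOT ((x4 NAND x2) XNOR x2) OR (x2 XNOR x1) OR NOT x1
De Morgan's: NOT(AND of terms) = OR of negations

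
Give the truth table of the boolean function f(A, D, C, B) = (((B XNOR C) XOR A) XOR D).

A | D | C | B | Output
----------------------
0 | 0 | 0 | 0 | 1
0 | 0 | 0 | 1 | 0
0 | 0 | 1 | 0 | 0
0 | 0 | 1 | 1 | 1
0 | 1 | 0 | 0 | 0
0 | 1 | 0 | 1 | 1
0 | 1 | 1 | 0 | 1
0 | 1 | 1 | 1 | 0
1 | 0 | 0 | 0 | 0
1 | 0 | 0 | 1 | 1
1 | 0 | 1 | 0 | 1
1 | 0 | 1 | 1 | 0
1 | 1 | 0 | 0 | 1
1 | 1 | 0 | 1 | 0
1 | 1 | 1 | 0 | 0
1 | 1 | 1 | 1 | 1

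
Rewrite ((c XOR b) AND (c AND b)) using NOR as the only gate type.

((((((c NOR b) NOR (c NOR b)) NOR ((c NOR b) NOR (c NOR b))) NOR ((((c NOR c) NOR (b NOR b)) NOR ((c NOR c) NOR (b NOR b))) NOR (((c NOR c) NOR (b NOR b)) NOR ((c NOR c) NOR (b NOR b))))) NOR ((((c NOR b) NOR (c NOR b)) NOR ((c NOR b) NOR (c NOR b))) NOR ((((c NOR c) NOR (b NOR b)) NOR ((c NOR c) NOR (b NOR b))) NOR (((c NOR c) NOR (b NOR b)) NOR ((c NOR c) NOR (b NOR b)))))) NOR (((c NOR c) NOR (b NOR b)) NOR ((c NOR c) NOR (b NOR b))))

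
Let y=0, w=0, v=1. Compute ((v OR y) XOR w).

Substituting: ((1 OR 0) XOR 0)
= 1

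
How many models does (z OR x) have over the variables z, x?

Satisfying assignments: (0,1), (1,0), (1,1)
Count: 3 out of 4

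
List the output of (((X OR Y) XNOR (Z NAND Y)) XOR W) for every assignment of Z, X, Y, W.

Z | X | Y | W | Output
----------------------
0 | 0 | 0 | 0 | 0
0 | 0 | 0 | 1 | 1
0 | 0 | 1 | 0 | 1
0 | 0 | 1 | 1 | 0
0 | 1 | 0 | 0 | 1
0 | 1 | 0 | 1 | 0
0 | 1 | 1 | 0 | 1
0 | 1 | 1 | 1 | 0
1 | 0 | 0 | 0 | 0
1 | 0 | 0 | 1 | 1
1 | 0 | 1 | 0 | 0
1 | 0 | 1 | 1 | 1
1 | 1 | 0 | 0 | 1
1 | 1 | 0 | 1 | 0
1 | 1 | 1 | 0 | 0
1 | 1 | 1 | 1 | 1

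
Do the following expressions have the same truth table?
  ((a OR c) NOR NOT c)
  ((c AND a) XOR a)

No. Counterexample: with c=0, a=1, Expression 1 = 0 but Expression 2 = 1.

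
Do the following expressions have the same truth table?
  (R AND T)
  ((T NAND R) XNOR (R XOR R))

Yes, they are equivalent — the two output columns agree on all 4 assignments:
R | T | Expression 1 | Expression 2
-----------------------------------
0 | 0 | 0 | 0
0 | 1 | 0 | 0
1 | 0 | 0 | 0
1 | 1 | 1 | 1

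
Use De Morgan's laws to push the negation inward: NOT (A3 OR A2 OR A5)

NOT A3 AND NOT A2 AND NOT A5
De Morgan's: NOT(OR of terms) = AND of negations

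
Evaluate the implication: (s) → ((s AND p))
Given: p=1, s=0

Antecedent (s) = 0; consequent ((s AND p)) = 0.
0 → 0 = 1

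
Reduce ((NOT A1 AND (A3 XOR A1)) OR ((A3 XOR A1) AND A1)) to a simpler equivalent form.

By distribution ((E AND v) OR (E AND NOT v) = E):
= (A3 XOR A1)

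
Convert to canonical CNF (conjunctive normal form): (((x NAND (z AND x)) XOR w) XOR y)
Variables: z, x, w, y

(z OR x OR w OR NOT y) AND (z OR x OR NOT w OR y) AND (z OR NOT x OR w OR NOT y) AND (z OR NOT x OR NOT w OR y) AND (NOT z OR x OR w OR NOT y) AND (NOT z OR x OR NOT w OR y) AND (NOT z OR NOT x OR w OR y) AND (NOT z OR NOT x OR NOT w OR NOT y)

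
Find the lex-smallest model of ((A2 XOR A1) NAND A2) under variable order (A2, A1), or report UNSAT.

A2=0, A1=0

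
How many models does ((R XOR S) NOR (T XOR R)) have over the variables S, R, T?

Satisfying assignments: (0,0,0), (1,1,1)
Count: 2 out of 8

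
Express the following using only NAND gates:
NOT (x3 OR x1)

(((x3 NAND x3) NAND (x1 NAND x1)) NAND ((x3 NAND x3) NAND (x1 NAND x1)))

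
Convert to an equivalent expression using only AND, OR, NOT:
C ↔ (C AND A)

(C AND (C AND A)) OR (NOT C AND NOT (C AND A))
(Biconditional = both true or both false)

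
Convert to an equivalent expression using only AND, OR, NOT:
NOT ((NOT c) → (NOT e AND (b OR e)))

(NOT c) AND NOT (NOT e AND (b OR e))
(Negated implication: NOT(A → B) = A AND NOT B)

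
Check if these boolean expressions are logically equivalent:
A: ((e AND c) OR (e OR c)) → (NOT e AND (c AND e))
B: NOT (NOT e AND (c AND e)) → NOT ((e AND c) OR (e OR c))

Yes, Contrapositive is always equivalent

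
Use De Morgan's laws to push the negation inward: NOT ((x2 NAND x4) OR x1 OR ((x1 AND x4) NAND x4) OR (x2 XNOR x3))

NOT (x2 NAND x4) AND NOT x1 AND NOT ((x1 AND x4) NAND x4) AND NOT (x2 XNOR x3)
De Morgan's: NOT(OR of terms) = AND of negations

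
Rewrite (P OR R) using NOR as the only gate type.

((P NOR R) NOR (P NOR R))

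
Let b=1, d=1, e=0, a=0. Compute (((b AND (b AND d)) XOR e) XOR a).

Substituting: (((1 AND (1 AND 1)) XOR 0) XOR 0)
= 1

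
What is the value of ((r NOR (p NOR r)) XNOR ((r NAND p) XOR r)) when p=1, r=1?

Substituting: ((1 NOR (1 NOR 1)) XNOR ((1 NAND 1) XOR 1))
= 0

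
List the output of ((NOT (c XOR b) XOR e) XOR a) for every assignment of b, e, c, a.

b | e | c | a | Output
----------------------
0 | 0 | 0 | 0 | 1
0 | 0 | 0 | 1 | 0
0 | 0 | 1 | 0 | 0
0 | 0 | 1 | 1 | 1
0 | 1 | 0 | 0 | 0
0 | 1 | 0 | 1 | 1
0 | 1 | 1 | 0 | 1
0 | 1 | 1 | 1 | 0
1 | 0 | 0 | 0 | 0
1 | 0 | 0 | 1 | 1
1 | 0 | 1 | 0 | 1
1 | 0 | 1 | 1 | 0
1 | 1 | 0 | 0 | 1
1 | 1 | 0 | 1 | 0
1 | 1 | 1 | 0 | 0
1 | 1 | 1 | 1 | 1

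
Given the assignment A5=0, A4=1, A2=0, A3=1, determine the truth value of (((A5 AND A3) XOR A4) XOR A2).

Substituting: (((0 AND 1) XOR 1) XOR 0)
= 1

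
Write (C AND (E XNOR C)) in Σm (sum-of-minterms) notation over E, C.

Σm(3) = (E AND C)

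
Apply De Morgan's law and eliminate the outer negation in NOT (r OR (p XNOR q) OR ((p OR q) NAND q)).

NOT r AND NOT (p XNOR q) AND NOT ((p OR q) NAND q)
De Morgan's: NOT(OR of terms) = AND of negations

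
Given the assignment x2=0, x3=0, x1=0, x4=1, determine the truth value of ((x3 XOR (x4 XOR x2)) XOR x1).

Substituting: ((0 XOR (1 XOR 0)) XOR 0)
= 1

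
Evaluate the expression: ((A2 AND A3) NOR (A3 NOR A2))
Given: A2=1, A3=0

Substituting: ((1 AND 0) NOR (0 NOR 1))
= 1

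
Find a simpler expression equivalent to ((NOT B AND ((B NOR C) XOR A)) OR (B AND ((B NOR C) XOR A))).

By distribution ((E AND v) OR (E AND NOT v) = E):
= ((B NOR C) XOR A)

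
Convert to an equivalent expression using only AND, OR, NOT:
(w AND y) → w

NOT (w AND y) OR w
(Implication elimination: A → B = NOT A OR B)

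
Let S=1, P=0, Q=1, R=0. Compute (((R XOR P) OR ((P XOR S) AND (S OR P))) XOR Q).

Substituting: (((0 XOR 0) OR ((0 XOR 1) AND (1 OR 0))) XOR 1)
= 0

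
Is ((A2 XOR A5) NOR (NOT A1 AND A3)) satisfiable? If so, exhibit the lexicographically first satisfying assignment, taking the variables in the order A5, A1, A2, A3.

A5=0, A1=0, A2=0, A3=0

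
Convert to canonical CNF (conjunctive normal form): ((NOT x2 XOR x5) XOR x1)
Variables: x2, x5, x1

(x2 OR x5 OR NOT x1) AND (x2 OR NOT x5 OR x1) AND (NOT x2 OR x5 OR x1) AND (NOT x2 OR NOT x5 OR NOT x1)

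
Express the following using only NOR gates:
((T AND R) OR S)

((((T NOR T) NOR (R NOR R)) NOR S) NOR (((T NOR T) NOR (R NOR R)) NOR S))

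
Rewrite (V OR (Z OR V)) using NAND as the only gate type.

((V NAND V) NAND (((Z NAND Z) NAND (V NAND V)) NAND ((Z NAND Z) NAND (V NAND V))))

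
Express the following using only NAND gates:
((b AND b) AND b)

((((b NAND b) NAND (b NAND b)) NAND b) NAND (((b NAND b) NAND (b NAND b)) NAND b))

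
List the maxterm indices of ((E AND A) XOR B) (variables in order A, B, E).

ΠM(0, 1, 4, 7) = (A OR B OR E) AND (A OR B OR NOT E) AND (NOT A OR B OR E) AND (NOT A OR NOT B OR NOT E)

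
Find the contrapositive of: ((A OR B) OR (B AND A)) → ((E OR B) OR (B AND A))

Contrapositive: NOT ((E OR B) OR (B AND A)) → NOT ((A OR B) OR (B AND A))
Note: A statement and its contrapositive are logically equivalent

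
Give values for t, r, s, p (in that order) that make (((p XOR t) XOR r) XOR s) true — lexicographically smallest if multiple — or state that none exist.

t=0, r=0, s=0, p=1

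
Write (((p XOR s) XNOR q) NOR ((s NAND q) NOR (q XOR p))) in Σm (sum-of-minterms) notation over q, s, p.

Σm(1, 2, 4) = (NOT q AND NOT s AND p) OR (NOT q AND s AND NOT p) OR (q AND NOT s AND NOT p)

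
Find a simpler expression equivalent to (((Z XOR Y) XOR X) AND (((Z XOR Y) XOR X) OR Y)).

By absorption (E AND (E OR v) = E):
= ((Z XOR Y) XOR X)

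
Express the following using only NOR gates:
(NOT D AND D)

(((D NOR D) NOR (D NOR D)) NOR (D NOR D))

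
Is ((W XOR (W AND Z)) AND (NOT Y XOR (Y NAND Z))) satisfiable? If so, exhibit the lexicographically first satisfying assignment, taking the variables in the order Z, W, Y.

Z=0, W=1, Y=1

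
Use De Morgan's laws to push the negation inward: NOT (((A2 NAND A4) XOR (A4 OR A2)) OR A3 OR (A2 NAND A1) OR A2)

NOT ((A2 NAND A4) XOR (A4 OR A2)) AND NOT A3 AND NOT (A2 NAND A1) AND NOT A2
De Morgan's: NOT(OR of terms) = AND of negations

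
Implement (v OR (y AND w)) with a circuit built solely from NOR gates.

((v NOR ((y NOR y) NOR (w NOR w))) NOR (v NOR ((y NOR y) NOR (w NOR w))))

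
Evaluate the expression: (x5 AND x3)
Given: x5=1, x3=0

Substituting: (1 AND 0)
= 0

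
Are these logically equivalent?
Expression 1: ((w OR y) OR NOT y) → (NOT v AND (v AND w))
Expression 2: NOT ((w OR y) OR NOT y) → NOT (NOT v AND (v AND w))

No, Inverse is not equivalent to original (counterexample: w=0, y=0, v=0)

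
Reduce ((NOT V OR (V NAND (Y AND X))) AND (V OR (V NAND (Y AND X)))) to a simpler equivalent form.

By distribution ((E OR v) AND (E OR NOT v) = E):
= (V NAND (Y AND X))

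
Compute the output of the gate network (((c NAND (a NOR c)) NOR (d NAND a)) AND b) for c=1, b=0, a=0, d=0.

Substituting: (((1 NAND (0 NOR 1)) NOR (0 NAND 0)) AND 0)
= 0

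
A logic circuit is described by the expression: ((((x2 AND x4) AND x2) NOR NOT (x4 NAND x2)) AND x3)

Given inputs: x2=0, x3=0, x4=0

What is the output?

Substituting: ((((0 AND 0) AND 0) NOR NOT (0 NAND 0)) AND 0)
= 0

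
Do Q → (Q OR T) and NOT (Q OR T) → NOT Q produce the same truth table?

Yes, Contrapositive is always equivalent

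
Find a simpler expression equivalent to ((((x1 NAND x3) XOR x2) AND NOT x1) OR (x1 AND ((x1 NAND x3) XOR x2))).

By distribution ((E AND v) OR (E AND NOT v) = E):
= ((x1 NAND x3) XOR x2)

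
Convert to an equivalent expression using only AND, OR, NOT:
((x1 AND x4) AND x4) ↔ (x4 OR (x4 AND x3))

(((x1 AND x4) AND x4) AND (x4 OR (x4 AND x3))) OR (NOT ((x1 AND x4) AND x4) AND NOT (x4 OR (x4 AND x3)))
(Biconditional = both true or both false)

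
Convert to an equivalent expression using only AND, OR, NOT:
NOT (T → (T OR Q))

T AND NOT (T OR Q)
(Negated implication: NOT(A → B) = A AND NOT B)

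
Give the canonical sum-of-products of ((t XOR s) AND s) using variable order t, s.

Σm(1) = (NOT t AND s)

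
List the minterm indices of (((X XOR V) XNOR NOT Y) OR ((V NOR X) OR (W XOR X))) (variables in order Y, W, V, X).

Σm(0, 1, 2, 3, 4, 5, 6, 8, 9, 11, 12, 14, 15) = (NOT Y AND NOT W AND NOT V AND NOT X) OR (NOT Y AND NOT W AND NOT V AND X) OR (NOT Y AND NOT W AND V AND NOT X) OR (NOT Y AND NOT W AND V AND X) OR (NOT Y AND W AND NOT V AND NOT X) OR (NOT Y AND W AND NOT V AND X) OR (NOT Y AND W AND V AND NOT X) OR (Y AND NOT W AND NOT V AND NOT X) OR (Y AND NOT W AND NOT V AND X) OR (Y AND NOT W AND V AND X) OR (Y AND W AND NOT V AND NOT X) OR (Y AND W AND V AND NOT X) OR (Y AND W AND V AND X)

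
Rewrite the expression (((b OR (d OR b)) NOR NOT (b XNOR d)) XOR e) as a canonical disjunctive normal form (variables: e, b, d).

(NOT e AND NOT b AND NOT d) OR (e AND NOT b AND d) OR (e AND b AND NOT d) OR (e AND b AND d)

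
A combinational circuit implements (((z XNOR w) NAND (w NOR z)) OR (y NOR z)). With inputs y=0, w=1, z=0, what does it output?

Substituting: (((0 XNOR 1) NAND (1 NOR 0)) OR (0 NOR 0))
= 1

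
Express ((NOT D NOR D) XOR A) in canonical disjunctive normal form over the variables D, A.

(NOT D AND A) OR (D AND A)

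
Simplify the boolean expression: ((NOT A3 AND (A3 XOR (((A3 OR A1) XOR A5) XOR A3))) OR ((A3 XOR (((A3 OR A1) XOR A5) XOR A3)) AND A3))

By distribution ((E AND v) OR (E AND NOT v) = E) then XOR self-cancellation ((E XOR v) XOR v = E):
= ((A3 OR A1) XOR A5)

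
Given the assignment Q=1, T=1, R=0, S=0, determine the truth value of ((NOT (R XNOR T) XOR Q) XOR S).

Substituting: ((NOT (0 XNOR 1) XOR 1) XOR 0)
= 0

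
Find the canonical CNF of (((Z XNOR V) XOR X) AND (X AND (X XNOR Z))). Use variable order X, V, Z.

(X OR V OR Z) AND (X OR V OR NOT Z) AND (X OR NOT V OR Z) AND (X OR NOT V OR NOT Z) AND (NOT X OR V OR Z) AND (NOT X OR NOT V OR Z) AND (NOT X OR NOT V OR NOT Z)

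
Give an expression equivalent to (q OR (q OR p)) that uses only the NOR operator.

((q NOR ((q NOR p) NOR (q NOR p))) NOR (q NOR ((q NOR p) NOR (q NOR p))))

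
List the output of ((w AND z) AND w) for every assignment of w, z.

w | z | Output
--------------
0 | 0 | 0
0 | 1 | 0
1 | 0 | 0
1 | 1 | 1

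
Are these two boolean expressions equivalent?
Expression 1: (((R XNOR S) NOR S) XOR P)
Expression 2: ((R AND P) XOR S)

No. Counterexample: with S=0, P=0, R=1, Expression 1 = 1 but Expression 2 = 0.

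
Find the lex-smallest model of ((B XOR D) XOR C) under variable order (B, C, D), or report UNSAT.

B=0, C=0, D=1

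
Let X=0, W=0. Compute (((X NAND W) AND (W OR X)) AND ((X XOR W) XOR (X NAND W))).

Substituting: (((0 NAND 0) AND (0 OR 0)) AND ((0 XOR 0) XOR (0 NAND 0)))
= 0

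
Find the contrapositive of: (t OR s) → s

Contrapositive: NOT s → NOT (t OR s)
Note: A statement and its contrapositive are logically equivalent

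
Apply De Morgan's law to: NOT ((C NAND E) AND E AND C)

NOT (C NAND E) OR NOT E OR NOT C
De Morgan's: NOT(AND of terms) = OR of negations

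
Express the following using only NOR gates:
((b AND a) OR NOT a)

((((b NOR b) NOR (a NOR a)) NOR (a NOR a)) NOR (((b NOR b) NOR (a NOR a)) NOR (a NOR a)))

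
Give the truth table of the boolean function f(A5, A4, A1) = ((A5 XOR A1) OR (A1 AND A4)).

A5 | A4 | A1 | Output
---------------------
0 | 0 | 0 | 0
0 | 0 | 1 | 1
0 | 1 | 0 | 0
0 | 1 | 1 | 1
1 | 0 | 0 | 1
1 | 0 | 1 | 0
1 | 1 | 0 | 1
1 | 1 | 1 | 1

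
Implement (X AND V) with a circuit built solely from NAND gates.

((X NAND V) NAND (X NAND V))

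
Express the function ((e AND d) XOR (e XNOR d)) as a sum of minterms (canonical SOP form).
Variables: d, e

Σm(0) = (NOT d AND NOT e)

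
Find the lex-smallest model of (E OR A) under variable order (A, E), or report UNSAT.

A=0, E=1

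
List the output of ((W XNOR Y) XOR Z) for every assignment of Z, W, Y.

Z | W | Y | Output
------------------
0 | 0 | 0 | 1
0 | 0 | 1 | 0
0 | 1 | 0 | 0
0 | 1 | 1 | 1
1 | 0 | 0 | 0
1 | 0 | 1 | 1
1 | 1 | 0 | 1
1 | 1 | 1 | 0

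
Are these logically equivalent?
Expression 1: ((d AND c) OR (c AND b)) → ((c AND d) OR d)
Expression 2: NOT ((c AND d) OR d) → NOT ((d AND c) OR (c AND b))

Yes, Contrapositive is always equivalent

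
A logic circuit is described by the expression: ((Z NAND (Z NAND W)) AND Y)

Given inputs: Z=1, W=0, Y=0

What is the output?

Substituting: ((1 NAND (1 NAND 0)) AND 0)
= 0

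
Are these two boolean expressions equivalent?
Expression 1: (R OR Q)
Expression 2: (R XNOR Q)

No. Counterexample: with R=0, Q=0, Expression 1 = 0 but Expression 2 = 1.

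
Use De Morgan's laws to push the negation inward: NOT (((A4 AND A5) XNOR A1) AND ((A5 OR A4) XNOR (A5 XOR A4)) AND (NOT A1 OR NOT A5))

NOT ((A4 AND A5) XNOR A1) OR NOT ((A5 OR A4) XNOR (A5 XOR A4)) OR NOT (NOT A1 OR NOT A5)
De Morgan's: NOT(AND of terms) = OR of negations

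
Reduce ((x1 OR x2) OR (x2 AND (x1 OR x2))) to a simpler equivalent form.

By absorption (E OR (E AND v) = E):
= (x1 OR x2)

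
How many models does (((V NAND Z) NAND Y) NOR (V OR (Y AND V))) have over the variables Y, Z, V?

Satisfying assignments: (1,0,0), (1,1,0)
Count: 2 out of 8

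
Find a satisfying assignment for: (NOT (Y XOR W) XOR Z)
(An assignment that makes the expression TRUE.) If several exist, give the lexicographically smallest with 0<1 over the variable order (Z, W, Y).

Z=0, W=0, Y=0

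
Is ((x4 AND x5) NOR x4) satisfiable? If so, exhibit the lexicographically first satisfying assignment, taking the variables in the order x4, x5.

x4=0, x5=0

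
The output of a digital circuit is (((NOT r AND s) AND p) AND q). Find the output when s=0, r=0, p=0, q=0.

Substituting: (((NOT 0 AND 0) AND 0) AND 0)
= 0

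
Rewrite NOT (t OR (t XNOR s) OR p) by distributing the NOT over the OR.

NOT t AND NOT (t XNOR s) AND NOT p
De Morgan's: NOT(OR of terms) = AND of negations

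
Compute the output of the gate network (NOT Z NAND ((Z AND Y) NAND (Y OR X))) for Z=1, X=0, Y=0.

Substituting: (NOT 1 NAND ((1 AND 0) NAND (0 OR 0)))
= 1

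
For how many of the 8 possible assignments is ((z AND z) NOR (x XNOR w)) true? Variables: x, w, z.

Satisfying assignments: (0,1,0), (1,0,0)
Count: 2 out of 8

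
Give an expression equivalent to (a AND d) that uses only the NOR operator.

((a NOR a) NOR (d NOR d))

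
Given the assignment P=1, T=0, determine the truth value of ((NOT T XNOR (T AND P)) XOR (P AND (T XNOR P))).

Substituting: ((NOT 0 XNOR (0 AND 1)) XOR (1 AND (0 XNOR 1)))
= 0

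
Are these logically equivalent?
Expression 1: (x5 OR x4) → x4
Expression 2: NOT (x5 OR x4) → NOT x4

No, Inverse is not equivalent to original (counterexample: x5=1, x4=0)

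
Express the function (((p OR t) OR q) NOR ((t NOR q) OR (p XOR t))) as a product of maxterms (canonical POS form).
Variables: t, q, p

ΠM(0, 1, 2, 3, 4, 5, 6, 7) = (t OR q OR p) AND (t OR q OR NOT p) AND (t OR NOT q OR p) AND (t OR NOT q OR NOT p) AND (NOT t OR q OR p) AND (NOT t OR q OR NOT p) AND (NOT t OR NOT q OR p) AND (NOT t OR NOT q OR NOT p)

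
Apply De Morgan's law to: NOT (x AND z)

NOT x OR NOT z
De Morgan's: NOT(AND of terms) = OR of negations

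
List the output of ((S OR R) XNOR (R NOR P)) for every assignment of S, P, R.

S | P | R | Output
------------------
0 | 0 | 0 | 0
0 | 0 | 1 | 0
0 | 1 | 0 | 1
0 | 1 | 1 | 0
1 | 0 | 0 | 1
1 | 0 | 1 | 0
1 | 1 | 0 | 0
1 | 1 | 1 | 0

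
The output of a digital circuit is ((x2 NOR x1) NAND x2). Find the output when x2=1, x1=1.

Substituting: ((1 NOR 1) NAND 1)
= 1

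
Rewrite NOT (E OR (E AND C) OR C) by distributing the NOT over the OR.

NOT E AND NOT (E AND C) AND NOT C
De Morgan's: NOT(OR of terms) = AND of negations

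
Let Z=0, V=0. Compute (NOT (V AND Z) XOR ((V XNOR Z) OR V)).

Substituting: (NOT (0 AND 0) XOR ((0 XNOR 0) OR 0))
= 0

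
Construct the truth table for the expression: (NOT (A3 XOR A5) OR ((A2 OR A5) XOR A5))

A3 | A2 | A5 | Output
---------------------
0 | 0 | 0 | 1
0 | 0 | 1 | 0
0 | 1 | 0 | 1
0 | 1 | 1 | 0
1 | 0 | 0 | 0
1 | 0 | 1 | 1
1 | 1 | 0 | 1
1 | 1 | 1 | 1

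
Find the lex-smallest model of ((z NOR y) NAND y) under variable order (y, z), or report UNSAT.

y=0, z=0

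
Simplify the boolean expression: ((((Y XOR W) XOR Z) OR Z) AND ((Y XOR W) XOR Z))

By absorption (E AND (E OR v) = E):
= ((Y XOR W) XOR Z)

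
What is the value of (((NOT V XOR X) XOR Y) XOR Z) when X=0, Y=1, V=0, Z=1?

Substituting: (((NOT 0 XOR 0) XOR 1) XOR 1)
= 1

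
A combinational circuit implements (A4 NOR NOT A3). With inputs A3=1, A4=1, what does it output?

Substituting: (1 NOR NOT 1)
= 0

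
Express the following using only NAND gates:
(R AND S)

((R NAND S) NAND (R NAND S))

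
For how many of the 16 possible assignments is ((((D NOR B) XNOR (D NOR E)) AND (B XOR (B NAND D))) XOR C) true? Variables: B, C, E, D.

Satisfying assignments: (0,0,0,0), (0,0,0,1), (0,0,1,1), (0,1,1,0), (1,0,0,1), (1,0,1,1), (1,1,0,0), (1,1,1,0)
Count: 8 out of 16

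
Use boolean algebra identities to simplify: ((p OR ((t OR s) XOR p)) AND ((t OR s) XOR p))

By absorption (E AND (E OR v) = E):
= ((t OR s) XOR p)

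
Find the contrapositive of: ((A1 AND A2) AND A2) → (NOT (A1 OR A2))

Contrapositive: (A1 OR A2) → NOT ((A1 AND A2) AND A2)
Note: A statement and its contrapositive are logically equivalent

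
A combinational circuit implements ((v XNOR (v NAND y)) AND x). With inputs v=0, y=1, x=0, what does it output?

Substituting: ((0 XNOR (0 NAND 1)) AND 0)
= 0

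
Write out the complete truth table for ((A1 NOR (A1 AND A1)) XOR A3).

A1 | A3 | Output
----------------
0 | 0 | 1
0 | 1 | 0
1 | 0 | 0
1 | 1 | 1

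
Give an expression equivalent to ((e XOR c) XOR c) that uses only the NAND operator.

((((e NAND (e NAND c)) NAND (c NAND (e NAND c))) NAND (((e NAND (e NAND c)) NAND (c NAND (e NAND c))) NAND c)) NAND (c NAND (((e NAND (e NAND c)) NAND (c NAND (e NAND c))) NAND c)))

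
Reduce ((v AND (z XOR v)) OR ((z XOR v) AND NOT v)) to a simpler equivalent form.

By distribution ((E AND v) OR (E AND NOT v) = E):
= (z XOR v)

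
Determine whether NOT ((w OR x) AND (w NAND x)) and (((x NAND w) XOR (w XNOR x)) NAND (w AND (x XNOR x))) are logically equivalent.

No. Counterexample: with w=0, x=1, Expression 1 = 0 but Expression 2 = 1.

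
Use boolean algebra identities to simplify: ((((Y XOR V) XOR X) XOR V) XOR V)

By XOR self-cancellation ((E XOR v) XOR v = E):
= ((Y XOR V) XOR X)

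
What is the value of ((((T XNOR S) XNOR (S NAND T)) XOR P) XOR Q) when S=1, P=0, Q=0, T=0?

Substituting: ((((0 XNOR 1) XNOR (1 NAND 0)) XOR 0) XOR 0)
= 0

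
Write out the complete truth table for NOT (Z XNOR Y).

Z | Y | Output
--------------
0 | 0 | 0
0 | 1 | 1
1 | 0 | 1
1 | 1 | 0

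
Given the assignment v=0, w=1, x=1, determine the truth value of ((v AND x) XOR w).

Substituting: ((0 AND 1) XOR 1)
= 1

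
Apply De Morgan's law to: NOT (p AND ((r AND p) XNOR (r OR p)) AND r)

NOT p OR NOT ((r AND p) XNOR (r OR p)) OR NOT r
De Morgan's: NOT(AND of terms) = OR of negations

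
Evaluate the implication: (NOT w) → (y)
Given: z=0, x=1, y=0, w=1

Antecedent (NOT w) = 0; consequent (y) = 0.
0 → 0 = 1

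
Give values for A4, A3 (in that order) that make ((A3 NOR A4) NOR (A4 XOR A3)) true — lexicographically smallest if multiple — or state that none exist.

A4=1, A3=1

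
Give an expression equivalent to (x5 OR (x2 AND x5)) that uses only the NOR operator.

((x5 NOR ((x2 NOR x2) NOR (x5 NOR x5))) NOR (x5 NOR ((x2 NOR x2) NOR (x5 NOR x5))))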